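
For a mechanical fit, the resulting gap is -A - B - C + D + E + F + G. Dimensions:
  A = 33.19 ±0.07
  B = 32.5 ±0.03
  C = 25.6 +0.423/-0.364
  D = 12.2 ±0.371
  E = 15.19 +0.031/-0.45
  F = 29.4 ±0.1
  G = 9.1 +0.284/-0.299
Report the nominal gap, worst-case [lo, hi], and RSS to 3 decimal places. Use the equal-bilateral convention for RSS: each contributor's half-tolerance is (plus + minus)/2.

Stack each dimension's contribution:
  -A: nom -33.190 → Σnom=-33.190; wc +0.070/-0.070 → slack +0.070/-0.070; half-tol=0.070, Σhalf²=0.004900
  -B: nom -32.500 → Σnom=-65.690; wc +0.030/-0.030 → slack +0.100/-0.100; half-tol=0.030, Σhalf²=0.005800
  -C: nom -25.600 → Σnom=-91.290; wc +0.364/-0.423 → slack +0.464/-0.523; half-tol=0.393, Σhalf²=0.160642
  +D: nom +12.200 → Σnom=-79.090; wc +0.371/-0.371 → slack +0.835/-0.894; half-tol=0.371, Σhalf²=0.298283
  +E: nom +15.190 → Σnom=-63.900; wc +0.031/-0.450 → slack +0.866/-1.344; half-tol=0.240, Σhalf²=0.356123
  +F: nom +29.400 → Σnom=-34.500; wc +0.100/-0.100 → slack +0.966/-1.444; half-tol=0.100, Σhalf²=0.366123
  +G: nom +9.100 → Σnom=-25.400; wc +0.284/-0.299 → slack +1.250/-1.743; half-tol=0.291, Σhalf²=0.451096
Nominal = -25.400. Worst-case = [-25.400 - 1.743, -25.400 + 1.250] = [-27.143, -24.150]. RSS = √0.451096 = 0.672.

nominal=-25.400 wc=[-27.143,-24.150] rss=0.672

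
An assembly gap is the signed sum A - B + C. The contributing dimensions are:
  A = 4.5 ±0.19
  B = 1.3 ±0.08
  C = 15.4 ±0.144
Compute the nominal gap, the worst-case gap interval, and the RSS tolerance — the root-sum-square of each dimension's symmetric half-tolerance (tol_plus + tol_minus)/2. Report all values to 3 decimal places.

nominal=18.600 wc=[18.186,19.014] rss=0.251

Stack each dimension's contribution:
  +A: nom +4.500 → Σnom=4.500; wc +0.190/-0.190 → slack +0.190/-0.190; half-tol=0.190, Σhalf²=0.036100
  -B: nom -1.300 → Σnom=3.200; wc +0.080/-0.080 → slack +0.270/-0.270; half-tol=0.080, Σhalf²=0.042500
  +C: nom +15.400 → Σnom=18.600; wc +0.144/-0.144 → slack +0.414/-0.414; half-tol=0.144, Σhalf²=0.063236
Nominal = 18.600. Worst-case = [18.600 - 0.414, 18.600 + 0.414] = [18.186, 19.014]. RSS = √0.063236 = 0.251.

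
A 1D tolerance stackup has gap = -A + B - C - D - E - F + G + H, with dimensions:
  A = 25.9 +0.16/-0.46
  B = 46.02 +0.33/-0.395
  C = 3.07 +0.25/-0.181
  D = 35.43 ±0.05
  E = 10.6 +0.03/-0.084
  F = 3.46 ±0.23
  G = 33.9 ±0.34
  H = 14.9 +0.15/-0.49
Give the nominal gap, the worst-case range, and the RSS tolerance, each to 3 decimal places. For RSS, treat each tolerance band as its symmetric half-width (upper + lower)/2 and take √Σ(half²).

Stack each dimension's contribution:
  -A: nom -25.900 → Σnom=-25.900; wc +0.460/-0.160 → slack +0.460/-0.160; half-tol=0.310, Σhalf²=0.096100
  +B: nom +46.020 → Σnom=20.120; wc +0.330/-0.395 → slack +0.790/-0.555; half-tol=0.363, Σhalf²=0.227506
  -C: nom -3.070 → Σnom=17.050; wc +0.181/-0.250 → slack +0.971/-0.805; half-tol=0.215, Σhalf²=0.273947
  -D: nom -35.430 → Σnom=-18.380; wc +0.050/-0.050 → slack +1.021/-0.855; half-tol=0.050, Σhalf²=0.276447
  -E: nom -10.600 → Σnom=-28.980; wc +0.084/-0.030 → slack +1.105/-0.885; half-tol=0.057, Σhalf²=0.279696
  -F: nom -3.460 → Σnom=-32.440; wc +0.230/-0.230 → slack +1.335/-1.115; half-tol=0.230, Σhalf²=0.332596
  +G: nom +33.900 → Σnom=1.460; wc +0.340/-0.340 → slack +1.675/-1.455; half-tol=0.340, Σhalf²=0.448196
  +H: nom +14.900 → Σnom=16.360; wc +0.150/-0.490 → slack +1.825/-1.945; half-tol=0.320, Σhalf²=0.550596
Nominal = 16.360. Worst-case = [16.360 - 1.945, 16.360 + 1.825] = [14.415, 18.185]. RSS = √0.550596 = 0.742.

nominal=16.360 wc=[14.415,18.185] rss=0.742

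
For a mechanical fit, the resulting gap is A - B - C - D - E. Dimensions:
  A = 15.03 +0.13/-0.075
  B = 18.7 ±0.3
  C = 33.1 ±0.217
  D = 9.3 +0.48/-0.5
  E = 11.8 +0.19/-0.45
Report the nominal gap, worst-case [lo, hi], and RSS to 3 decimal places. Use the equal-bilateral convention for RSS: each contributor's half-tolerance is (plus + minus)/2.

Stack each dimension's contribution:
  +A: nom +15.030 → Σnom=15.030; wc +0.130/-0.075 → slack +0.130/-0.075; half-tol=0.103, Σhalf²=0.010506
  -B: nom -18.700 → Σnom=-3.670; wc +0.300/-0.300 → slack +0.430/-0.375; half-tol=0.300, Σhalf²=0.100506
  -C: nom -33.100 → Σnom=-36.770; wc +0.217/-0.217 → slack +0.647/-0.592; half-tol=0.217, Σhalf²=0.147595
  -D: nom -9.300 → Σnom=-46.070; wc +0.500/-0.480 → slack +1.147/-1.072; half-tol=0.490, Σhalf²=0.387695
  -E: nom -11.800 → Σnom=-57.870; wc +0.450/-0.190 → slack +1.597/-1.262; half-tol=0.320, Σhalf²=0.490095
Nominal = -57.870. Worst-case = [-57.870 - 1.262, -57.870 + 1.597] = [-59.132, -56.273]. RSS = √0.490095 = 0.700.

nominal=-57.870 wc=[-59.132,-56.273] rss=0.700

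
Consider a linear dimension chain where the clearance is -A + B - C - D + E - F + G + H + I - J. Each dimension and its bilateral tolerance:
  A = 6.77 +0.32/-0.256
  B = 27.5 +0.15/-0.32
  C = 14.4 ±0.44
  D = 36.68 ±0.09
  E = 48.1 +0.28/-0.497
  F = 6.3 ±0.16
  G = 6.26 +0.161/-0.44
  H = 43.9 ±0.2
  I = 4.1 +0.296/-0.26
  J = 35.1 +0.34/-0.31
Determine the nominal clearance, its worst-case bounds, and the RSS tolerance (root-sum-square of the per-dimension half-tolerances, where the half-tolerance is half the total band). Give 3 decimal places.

Stack each dimension's contribution:
  -A: nom -6.770 → Σnom=-6.770; wc +0.256/-0.320 → slack +0.256/-0.320; half-tol=0.288, Σhalf²=0.082944
  +B: nom +27.500 → Σnom=20.730; wc +0.150/-0.320 → slack +0.406/-0.640; half-tol=0.235, Σhalf²=0.138169
  -C: nom -14.400 → Σnom=6.330; wc +0.440/-0.440 → slack +0.846/-1.080; half-tol=0.440, Σhalf²=0.331769
  -D: nom -36.680 → Σnom=-30.350; wc +0.090/-0.090 → slack +0.936/-1.170; half-tol=0.090, Σhalf²=0.339869
  +E: nom +48.100 → Σnom=17.750; wc +0.280/-0.497 → slack +1.216/-1.667; half-tol=0.389, Σhalf²=0.490801
  -F: nom -6.300 → Σnom=11.450; wc +0.160/-0.160 → slack +1.376/-1.827; half-tol=0.160, Σhalf²=0.516401
  +G: nom +6.260 → Σnom=17.710; wc +0.161/-0.440 → slack +1.537/-2.267; half-tol=0.300, Σhalf²=0.606701
  +H: nom +43.900 → Σnom=61.610; wc +0.200/-0.200 → slack +1.737/-2.467; half-tol=0.200, Σhalf²=0.646701
  +I: nom +4.100 → Σnom=65.710; wc +0.296/-0.260 → slack +2.033/-2.727; half-tol=0.278, Σhalf²=0.723985
  -J: nom -35.100 → Σnom=30.610; wc +0.310/-0.340 → slack +2.343/-3.067; half-tol=0.325, Σhalf²=0.829610
Nominal = 30.610. Worst-case = [30.610 - 3.067, 30.610 + 2.343] = [27.543, 32.953]. RSS = √0.829610 = 0.911.

nominal=30.610 wc=[27.543,32.953] rss=0.911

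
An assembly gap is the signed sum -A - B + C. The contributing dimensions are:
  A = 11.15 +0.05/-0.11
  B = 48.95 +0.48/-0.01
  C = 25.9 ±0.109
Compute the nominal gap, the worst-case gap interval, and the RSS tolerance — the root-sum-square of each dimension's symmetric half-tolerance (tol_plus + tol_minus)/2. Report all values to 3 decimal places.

nominal=-34.200 wc=[-34.839,-33.971] rss=0.280

Stack each dimension's contribution:
  -A: nom -11.150 → Σnom=-11.150; wc +0.110/-0.050 → slack +0.110/-0.050; half-tol=0.080, Σhalf²=0.006400
  -B: nom -48.950 → Σnom=-60.100; wc +0.010/-0.480 → slack +0.120/-0.530; half-tol=0.245, Σhalf²=0.066425
  +C: nom +25.900 → Σnom=-34.200; wc +0.109/-0.109 → slack +0.229/-0.639; half-tol=0.109, Σhalf²=0.078306
Nominal = -34.200. Worst-case = [-34.200 - 0.639, -34.200 + 0.229] = [-34.839, -33.971]. RSS = √0.078306 = 0.280.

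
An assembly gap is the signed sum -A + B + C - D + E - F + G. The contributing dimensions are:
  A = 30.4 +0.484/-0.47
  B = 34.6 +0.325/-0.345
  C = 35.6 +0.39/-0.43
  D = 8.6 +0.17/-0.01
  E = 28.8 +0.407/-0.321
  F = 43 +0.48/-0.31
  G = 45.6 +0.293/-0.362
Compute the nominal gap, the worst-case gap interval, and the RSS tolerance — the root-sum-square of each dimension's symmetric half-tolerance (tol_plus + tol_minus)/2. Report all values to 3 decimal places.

nominal=62.600 wc=[60.008,64.805] rss=0.955

Stack each dimension's contribution:
  -A: nom -30.400 → Σnom=-30.400; wc +0.470/-0.484 → slack +0.470/-0.484; half-tol=0.477, Σhalf²=0.227529
  +B: nom +34.600 → Σnom=4.200; wc +0.325/-0.345 → slack +0.795/-0.829; half-tol=0.335, Σhalf²=0.339754
  +C: nom +35.600 → Σnom=39.800; wc +0.390/-0.430 → slack +1.185/-1.259; half-tol=0.410, Σhalf²=0.507854
  -D: nom -8.600 → Σnom=31.200; wc +0.010/-0.170 → slack +1.195/-1.429; half-tol=0.090, Σhalf²=0.515954
  +E: nom +28.800 → Σnom=60.000; wc +0.407/-0.321 → slack +1.602/-1.750; half-tol=0.364, Σhalf²=0.648450
  -F: nom -43.000 → Σnom=17.000; wc +0.310/-0.480 → slack +1.912/-2.230; half-tol=0.395, Σhalf²=0.804475
  +G: nom +45.600 → Σnom=62.600; wc +0.293/-0.362 → slack +2.205/-2.592; half-tol=0.328, Σhalf²=0.911731
Nominal = 62.600. Worst-case = [62.600 - 2.592, 62.600 + 2.205] = [60.008, 64.805]. RSS = √0.911731 = 0.955.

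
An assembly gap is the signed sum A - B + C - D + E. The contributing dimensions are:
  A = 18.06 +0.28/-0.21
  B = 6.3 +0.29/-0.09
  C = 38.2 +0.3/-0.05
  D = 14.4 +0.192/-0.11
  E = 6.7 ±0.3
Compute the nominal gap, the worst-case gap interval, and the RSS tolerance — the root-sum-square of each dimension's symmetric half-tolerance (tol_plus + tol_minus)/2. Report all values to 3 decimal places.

nominal=42.260 wc=[41.218,43.340] rss=0.489

Stack each dimension's contribution:
  +A: nom +18.060 → Σnom=18.060; wc +0.280/-0.210 → slack +0.280/-0.210; half-tol=0.245, Σhalf²=0.060025
  -B: nom -6.300 → Σnom=11.760; wc +0.090/-0.290 → slack +0.370/-0.500; half-tol=0.190, Σhalf²=0.096125
  +C: nom +38.200 → Σnom=49.960; wc +0.300/-0.050 → slack +0.670/-0.550; half-tol=0.175, Σhalf²=0.126750
  -D: nom -14.400 → Σnom=35.560; wc +0.110/-0.192 → slack +0.780/-0.742; half-tol=0.151, Σhalf²=0.149551
  +E: nom +6.700 → Σnom=42.260; wc +0.300/-0.300 → slack +1.080/-1.042; half-tol=0.300, Σhalf²=0.239551
Nominal = 42.260. Worst-case = [42.260 - 1.042, 42.260 + 1.080] = [41.218, 43.340]. RSS = √0.239551 = 0.489.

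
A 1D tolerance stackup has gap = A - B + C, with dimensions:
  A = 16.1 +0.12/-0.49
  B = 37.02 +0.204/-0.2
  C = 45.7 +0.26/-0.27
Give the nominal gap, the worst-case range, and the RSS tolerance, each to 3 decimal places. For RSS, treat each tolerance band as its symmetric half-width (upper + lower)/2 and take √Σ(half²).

Stack each dimension's contribution:
  +A: nom +16.100 → Σnom=16.100; wc +0.120/-0.490 → slack +0.120/-0.490; half-tol=0.305, Σhalf²=0.093025
  -B: nom -37.020 → Σnom=-20.920; wc +0.200/-0.204 → slack +0.320/-0.694; half-tol=0.202, Σhalf²=0.133829
  +C: nom +45.700 → Σnom=24.780; wc +0.260/-0.270 → slack +0.580/-0.964; half-tol=0.265, Σhalf²=0.204054
Nominal = 24.780. Worst-case = [24.780 - 0.964, 24.780 + 0.580] = [23.816, 25.360]. RSS = √0.204054 = 0.452.

nominal=24.780 wc=[23.816,25.360] rss=0.452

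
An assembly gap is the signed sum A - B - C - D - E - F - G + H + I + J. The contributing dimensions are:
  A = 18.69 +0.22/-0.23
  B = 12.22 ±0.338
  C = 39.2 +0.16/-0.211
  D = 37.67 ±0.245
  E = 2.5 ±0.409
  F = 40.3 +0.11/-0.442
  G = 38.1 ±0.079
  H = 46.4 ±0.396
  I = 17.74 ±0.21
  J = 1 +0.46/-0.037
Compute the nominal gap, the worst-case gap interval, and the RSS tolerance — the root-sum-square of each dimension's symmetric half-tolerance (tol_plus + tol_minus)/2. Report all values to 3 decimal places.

Stack each dimension's contribution:
  +A: nom +18.690 → Σnom=18.690; wc +0.220/-0.230 → slack +0.220/-0.230; half-tol=0.225, Σhalf²=0.050625
  -B: nom -12.220 → Σnom=6.470; wc +0.338/-0.338 → slack +0.558/-0.568; half-tol=0.338, Σhalf²=0.164869
  -C: nom -39.200 → Σnom=-32.730; wc +0.211/-0.160 → slack +0.769/-0.728; half-tol=0.185, Σhalf²=0.199279
  -D: nom -37.670 → Σnom=-70.400; wc +0.245/-0.245 → slack +1.014/-0.973; half-tol=0.245, Σhalf²=0.259304
  -E: nom -2.500 → Σnom=-72.900; wc +0.409/-0.409 → slack +1.423/-1.382; half-tol=0.409, Σhalf²=0.426585
  -F: nom -40.300 → Σnom=-113.200; wc +0.442/-0.110 → slack +1.865/-1.492; half-tol=0.276, Σhalf²=0.502761
  -G: nom -38.100 → Σnom=-151.300; wc +0.079/-0.079 → slack +1.944/-1.571; half-tol=0.079, Σhalf²=0.509002
  +H: nom +46.400 → Σnom=-104.900; wc +0.396/-0.396 → slack +2.340/-1.967; half-tol=0.396, Σhalf²=0.665818
  +I: nom +17.740 → Σnom=-87.160; wc +0.210/-0.210 → slack +2.550/-2.177; half-tol=0.210, Σhalf²=0.709918
  +J: nom +1.000 → Σnom=-86.160; wc +0.460/-0.037 → slack +3.010/-2.214; half-tol=0.248, Σhalf²=0.771671
Nominal = -86.160. Worst-case = [-86.160 - 2.214, -86.160 + 3.010] = [-88.374, -83.150]. RSS = √0.771671 = 0.878.

nominal=-86.160 wc=[-88.374,-83.150] rss=0.878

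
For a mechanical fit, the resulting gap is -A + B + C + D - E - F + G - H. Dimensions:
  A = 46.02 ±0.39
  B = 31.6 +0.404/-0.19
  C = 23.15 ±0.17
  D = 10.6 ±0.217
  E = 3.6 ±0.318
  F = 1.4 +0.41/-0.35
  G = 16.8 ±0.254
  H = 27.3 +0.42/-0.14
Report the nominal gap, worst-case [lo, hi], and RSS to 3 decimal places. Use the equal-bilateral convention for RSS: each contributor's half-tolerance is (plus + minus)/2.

Stack each dimension's contribution:
  -A: nom -46.020 → Σnom=-46.020; wc +0.390/-0.390 → slack +0.390/-0.390; half-tol=0.390, Σhalf²=0.152100
  +B: nom +31.600 → Σnom=-14.420; wc +0.404/-0.190 → slack +0.794/-0.580; half-tol=0.297, Σhalf²=0.240309
  +C: nom +23.150 → Σnom=8.730; wc +0.170/-0.170 → slack +0.964/-0.750; half-tol=0.170, Σhalf²=0.269209
  +D: nom +10.600 → Σnom=19.330; wc +0.217/-0.217 → slack +1.181/-0.967; half-tol=0.217, Σhalf²=0.316298
  -E: nom -3.600 → Σnom=15.730; wc +0.318/-0.318 → slack +1.499/-1.285; half-tol=0.318, Σhalf²=0.417422
  -F: nom -1.400 → Σnom=14.330; wc +0.350/-0.410 → slack +1.849/-1.695; half-tol=0.380, Σhalf²=0.561822
  +G: nom +16.800 → Σnom=31.130; wc +0.254/-0.254 → slack +2.103/-1.949; half-tol=0.254, Σhalf²=0.626338
  -H: nom -27.300 → Σnom=3.830; wc +0.140/-0.420 → slack +2.243/-2.369; half-tol=0.280, Σhalf²=0.704738
Nominal = 3.830. Worst-case = [3.830 - 2.369, 3.830 + 2.243] = [1.461, 6.073]. RSS = √0.704738 = 0.839.

nominal=3.830 wc=[1.461,6.073] rss=0.839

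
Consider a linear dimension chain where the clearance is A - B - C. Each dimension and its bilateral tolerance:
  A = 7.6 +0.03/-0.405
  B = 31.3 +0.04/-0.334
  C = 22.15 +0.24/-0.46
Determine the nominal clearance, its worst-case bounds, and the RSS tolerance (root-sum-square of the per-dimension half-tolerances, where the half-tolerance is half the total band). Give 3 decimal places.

nominal=-45.850 wc=[-46.535,-45.026] rss=0.453

Stack each dimension's contribution:
  +A: nom +7.600 → Σnom=7.600; wc +0.030/-0.405 → slack +0.030/-0.405; half-tol=0.218, Σhalf²=0.047306
  -B: nom -31.300 → Σnom=-23.700; wc +0.334/-0.040 → slack +0.364/-0.445; half-tol=0.187, Σhalf²=0.082275
  -C: nom -22.150 → Σnom=-45.850; wc +0.460/-0.240 → slack +0.824/-0.685; half-tol=0.350, Σhalf²=0.204775
Nominal = -45.850. Worst-case = [-45.850 - 0.685, -45.850 + 0.824] = [-46.535, -45.026]. RSS = √0.204775 = 0.453.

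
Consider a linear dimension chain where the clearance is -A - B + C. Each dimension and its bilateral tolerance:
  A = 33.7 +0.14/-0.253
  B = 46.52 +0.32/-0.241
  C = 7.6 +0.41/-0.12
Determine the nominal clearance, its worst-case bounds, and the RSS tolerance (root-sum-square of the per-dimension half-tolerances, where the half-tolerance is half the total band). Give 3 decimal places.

Stack each dimension's contribution:
  -A: nom -33.700 → Σnom=-33.700; wc +0.253/-0.140 → slack +0.253/-0.140; half-tol=0.197, Σhalf²=0.038612
  -B: nom -46.520 → Σnom=-80.220; wc +0.241/-0.320 → slack +0.494/-0.460; half-tol=0.280, Σhalf²=0.117292
  +C: nom +7.600 → Σnom=-72.620; wc +0.410/-0.120 → slack +0.904/-0.580; half-tol=0.265, Σhalf²=0.187518
Nominal = -72.620. Worst-case = [-72.620 - 0.580, -72.620 + 0.904] = [-73.200, -71.716]. RSS = √0.187518 = 0.433.

nominal=-72.620 wc=[-73.200,-71.716] rss=0.433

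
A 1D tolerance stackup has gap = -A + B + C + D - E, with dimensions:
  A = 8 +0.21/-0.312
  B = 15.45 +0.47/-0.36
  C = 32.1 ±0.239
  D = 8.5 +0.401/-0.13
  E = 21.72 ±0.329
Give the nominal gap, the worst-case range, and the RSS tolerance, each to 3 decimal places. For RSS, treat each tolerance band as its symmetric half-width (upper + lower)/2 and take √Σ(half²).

Stack each dimension's contribution:
  -A: nom -8.000 → Σnom=-8.000; wc +0.312/-0.210 → slack +0.312/-0.210; half-tol=0.261, Σhalf²=0.068121
  +B: nom +15.450 → Σnom=7.450; wc +0.470/-0.360 → slack +0.782/-0.570; half-tol=0.415, Σhalf²=0.240346
  +C: nom +32.100 → Σnom=39.550; wc +0.239/-0.239 → slack +1.021/-0.809; half-tol=0.239, Σhalf²=0.297467
  +D: nom +8.500 → Σnom=48.050; wc +0.401/-0.130 → slack +1.422/-0.939; half-tol=0.266, Σhalf²=0.367957
  -E: nom -21.720 → Σnom=26.330; wc +0.329/-0.329 → slack +1.751/-1.268; half-tol=0.329, Σhalf²=0.476198
Nominal = 26.330. Worst-case = [26.330 - 1.268, 26.330 + 1.751] = [25.062, 28.081]. RSS = √0.476198 = 0.690.

nominal=26.330 wc=[25.062,28.081] rss=0.690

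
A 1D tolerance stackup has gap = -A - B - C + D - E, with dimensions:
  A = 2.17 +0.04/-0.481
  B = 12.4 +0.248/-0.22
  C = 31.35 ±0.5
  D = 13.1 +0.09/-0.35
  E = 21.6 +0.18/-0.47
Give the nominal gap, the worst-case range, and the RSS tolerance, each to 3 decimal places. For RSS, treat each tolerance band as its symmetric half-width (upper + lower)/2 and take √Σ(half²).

Stack each dimension's contribution:
  -A: nom -2.170 → Σnom=-2.170; wc +0.481/-0.040 → slack +0.481/-0.040; half-tol=0.261, Σhalf²=0.067860
  -B: nom -12.400 → Σnom=-14.570; wc +0.220/-0.248 → slack +0.701/-0.288; half-tol=0.234, Σhalf²=0.122616
  -C: nom -31.350 → Σnom=-45.920; wc +0.500/-0.500 → slack +1.201/-0.788; half-tol=0.500, Σhalf²=0.372616
  +D: nom +13.100 → Σnom=-32.820; wc +0.090/-0.350 → slack +1.291/-1.138; half-tol=0.220, Σhalf²=0.421016
  -E: nom -21.600 → Σnom=-54.420; wc +0.470/-0.180 → slack +1.761/-1.318; half-tol=0.325, Σhalf²=0.526641
Nominal = -54.420. Worst-case = [-54.420 - 1.318, -54.420 + 1.761] = [-55.738, -52.659]. RSS = √0.526641 = 0.726.

nominal=-54.420 wc=[-55.738,-52.659] rss=0.726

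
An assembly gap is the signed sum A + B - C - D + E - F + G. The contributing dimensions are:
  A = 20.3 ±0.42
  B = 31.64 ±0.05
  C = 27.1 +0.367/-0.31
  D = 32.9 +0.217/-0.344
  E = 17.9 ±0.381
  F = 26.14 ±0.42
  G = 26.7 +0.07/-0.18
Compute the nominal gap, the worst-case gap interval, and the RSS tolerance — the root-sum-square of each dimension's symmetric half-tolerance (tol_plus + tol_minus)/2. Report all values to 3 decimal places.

nominal=10.400 wc=[8.365,12.395] rss=0.842

Stack each dimension's contribution:
  +A: nom +20.300 → Σnom=20.300; wc +0.420/-0.420 → slack +0.420/-0.420; half-tol=0.420, Σhalf²=0.176400
  +B: nom +31.640 → Σnom=51.940; wc +0.050/-0.050 → slack +0.470/-0.470; half-tol=0.050, Σhalf²=0.178900
  -C: nom -27.100 → Σnom=24.840; wc +0.310/-0.367 → slack +0.780/-0.837; half-tol=0.339, Σhalf²=0.293482
  -D: nom -32.900 → Σnom=-8.060; wc +0.344/-0.217 → slack +1.124/-1.054; half-tol=0.280, Σhalf²=0.372162
  +E: nom +17.900 → Σnom=9.840; wc +0.381/-0.381 → slack +1.505/-1.435; half-tol=0.381, Σhalf²=0.517323
  -F: nom -26.140 → Σnom=-16.300; wc +0.420/-0.420 → slack +1.925/-1.855; half-tol=0.420, Σhalf²=0.693723
  +G: nom +26.700 → Σnom=10.400; wc +0.070/-0.180 → slack +1.995/-2.035; half-tol=0.125, Σhalf²=0.709348
Nominal = 10.400. Worst-case = [10.400 - 2.035, 10.400 + 1.995] = [8.365, 12.395]. RSS = √0.709348 = 0.842.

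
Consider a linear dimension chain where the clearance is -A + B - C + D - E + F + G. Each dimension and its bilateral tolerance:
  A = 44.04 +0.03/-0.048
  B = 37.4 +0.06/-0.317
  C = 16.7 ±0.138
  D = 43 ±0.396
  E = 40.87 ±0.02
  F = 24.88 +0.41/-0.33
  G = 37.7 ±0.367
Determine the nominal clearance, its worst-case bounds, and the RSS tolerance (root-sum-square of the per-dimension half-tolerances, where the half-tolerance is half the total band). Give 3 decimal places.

Stack each dimension's contribution:
  -A: nom -44.040 → Σnom=-44.040; wc +0.048/-0.030 → slack +0.048/-0.030; half-tol=0.039, Σhalf²=0.001521
  +B: nom +37.400 → Σnom=-6.640; wc +0.060/-0.317 → slack +0.108/-0.347; half-tol=0.189, Σhalf²=0.037053
  -C: nom -16.700 → Σnom=-23.340; wc +0.138/-0.138 → slack +0.246/-0.485; half-tol=0.138, Σhalf²=0.056097
  +D: nom +43.000 → Σnom=19.660; wc +0.396/-0.396 → slack +0.642/-0.881; half-tol=0.396, Σhalf²=0.212913
  -E: nom -40.870 → Σnom=-21.210; wc +0.020/-0.020 → slack +0.662/-0.901; half-tol=0.020, Σhalf²=0.213313
  +F: nom +24.880 → Σnom=3.670; wc +0.410/-0.330 → slack +1.072/-1.231; half-tol=0.370, Σhalf²=0.350213
  +G: nom +37.700 → Σnom=41.370; wc +0.367/-0.367 → slack +1.439/-1.598; half-tol=0.367, Σhalf²=0.484902
Nominal = 41.370. Worst-case = [41.370 - 1.598, 41.370 + 1.439] = [39.772, 42.809]. RSS = √0.484902 = 0.696.

nominal=41.370 wc=[39.772,42.809] rss=0.696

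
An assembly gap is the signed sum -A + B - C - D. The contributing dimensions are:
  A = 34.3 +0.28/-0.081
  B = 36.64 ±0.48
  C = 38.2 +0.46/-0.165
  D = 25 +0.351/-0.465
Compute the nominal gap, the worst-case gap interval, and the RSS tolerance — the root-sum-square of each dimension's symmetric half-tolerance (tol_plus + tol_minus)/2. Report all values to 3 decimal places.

nominal=-60.860 wc=[-62.431,-59.669] rss=0.726

Stack each dimension's contribution:
  -A: nom -34.300 → Σnom=-34.300; wc +0.081/-0.280 → slack +0.081/-0.280; half-tol=0.181, Σhalf²=0.032580
  +B: nom +36.640 → Σnom=2.340; wc +0.480/-0.480 → slack +0.561/-0.760; half-tol=0.480, Σhalf²=0.262980
  -C: nom -38.200 → Σnom=-35.860; wc +0.165/-0.460 → slack +0.726/-1.220; half-tol=0.312, Σhalf²=0.360637
  -D: nom -25.000 → Σnom=-60.860; wc +0.465/-0.351 → slack +1.191/-1.571; half-tol=0.408, Σhalf²=0.527101
Nominal = -60.860. Worst-case = [-60.860 - 1.571, -60.860 + 1.191] = [-62.431, -59.669]. RSS = √0.527101 = 0.726.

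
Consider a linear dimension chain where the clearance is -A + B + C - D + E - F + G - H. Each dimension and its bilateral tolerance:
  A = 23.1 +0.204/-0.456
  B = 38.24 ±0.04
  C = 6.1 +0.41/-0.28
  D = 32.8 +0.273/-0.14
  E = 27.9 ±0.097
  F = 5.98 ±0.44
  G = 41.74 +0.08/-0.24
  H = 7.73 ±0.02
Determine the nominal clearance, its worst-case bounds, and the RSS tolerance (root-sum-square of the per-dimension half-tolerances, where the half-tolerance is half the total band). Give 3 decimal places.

nominal=44.370 wc=[42.776,46.053] rss=0.708

Stack each dimension's contribution:
  -A: nom -23.100 → Σnom=-23.100; wc +0.456/-0.204 → slack +0.456/-0.204; half-tol=0.330, Σhalf²=0.108900
  +B: nom +38.240 → Σnom=15.140; wc +0.040/-0.040 → slack +0.496/-0.244; half-tol=0.040, Σhalf²=0.110500
  +C: nom +6.100 → Σnom=21.240; wc +0.410/-0.280 → slack +0.906/-0.524; half-tol=0.345, Σhalf²=0.229525
  -D: nom -32.800 → Σnom=-11.560; wc +0.140/-0.273 → slack +1.046/-0.797; half-tol=0.207, Σhalf²=0.272167
  +E: nom +27.900 → Σnom=16.340; wc +0.097/-0.097 → slack +1.143/-0.894; half-tol=0.097, Σhalf²=0.281576
  -F: nom -5.980 → Σnom=10.360; wc +0.440/-0.440 → slack +1.583/-1.334; half-tol=0.440, Σhalf²=0.475176
  +G: nom +41.740 → Σnom=52.100; wc +0.080/-0.240 → slack +1.663/-1.574; half-tol=0.160, Σhalf²=0.500776
  -H: nom -7.730 → Σnom=44.370; wc +0.020/-0.020 → slack +1.683/-1.594; half-tol=0.020, Σhalf²=0.501176
Nominal = 44.370. Worst-case = [44.370 - 1.594, 44.370 + 1.683] = [42.776, 46.053]. RSS = √0.501176 = 0.708.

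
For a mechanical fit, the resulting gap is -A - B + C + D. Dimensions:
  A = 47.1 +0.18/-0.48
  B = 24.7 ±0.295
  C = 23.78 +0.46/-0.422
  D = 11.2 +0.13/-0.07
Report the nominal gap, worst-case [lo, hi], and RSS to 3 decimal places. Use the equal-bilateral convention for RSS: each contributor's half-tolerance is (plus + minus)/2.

nominal=-36.820 wc=[-37.787,-35.455] rss=0.633

Stack each dimension's contribution:
  -A: nom -47.100 → Σnom=-47.100; wc +0.480/-0.180 → slack +0.480/-0.180; half-tol=0.330, Σhalf²=0.108900
  -B: nom -24.700 → Σnom=-71.800; wc +0.295/-0.295 → slack +0.775/-0.475; half-tol=0.295, Σhalf²=0.195925
  +C: nom +23.780 → Σnom=-48.020; wc +0.460/-0.422 → slack +1.235/-0.897; half-tol=0.441, Σhalf²=0.390406
  +D: nom +11.200 → Σnom=-36.820; wc +0.130/-0.070 → slack +1.365/-0.967; half-tol=0.100, Σhalf²=0.400406
Nominal = -36.820. Worst-case = [-36.820 - 0.967, -36.820 + 1.365] = [-37.787, -35.455]. RSS = √0.400406 = 0.633.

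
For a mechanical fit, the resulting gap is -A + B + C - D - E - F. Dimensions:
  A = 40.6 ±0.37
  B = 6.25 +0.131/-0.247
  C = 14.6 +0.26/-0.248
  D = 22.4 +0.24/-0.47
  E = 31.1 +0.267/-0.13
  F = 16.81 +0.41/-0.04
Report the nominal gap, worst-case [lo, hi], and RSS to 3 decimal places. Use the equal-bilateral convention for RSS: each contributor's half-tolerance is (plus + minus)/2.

nominal=-90.060 wc=[-91.842,-88.659] rss=0.673

Stack each dimension's contribution:
  -A: nom -40.600 → Σnom=-40.600; wc +0.370/-0.370 → slack +0.370/-0.370; half-tol=0.370, Σhalf²=0.136900
  +B: nom +6.250 → Σnom=-34.350; wc +0.131/-0.247 → slack +0.501/-0.617; half-tol=0.189, Σhalf²=0.172621
  +C: nom +14.600 → Σnom=-19.750; wc +0.260/-0.248 → slack +0.761/-0.865; half-tol=0.254, Σhalf²=0.237137
  -D: nom -22.400 → Σnom=-42.150; wc +0.470/-0.240 → slack +1.231/-1.105; half-tol=0.355, Σhalf²=0.363162
  -E: nom -31.100 → Σnom=-73.250; wc +0.130/-0.267 → slack +1.361/-1.372; half-tol=0.199, Σhalf²=0.402564
  -F: nom -16.810 → Σnom=-90.060; wc +0.040/-0.410 → slack +1.401/-1.782; half-tol=0.225, Σhalf²=0.453189
Nominal = -90.060. Worst-case = [-90.060 - 1.782, -90.060 + 1.401] = [-91.842, -88.659]. RSS = √0.453189 = 0.673.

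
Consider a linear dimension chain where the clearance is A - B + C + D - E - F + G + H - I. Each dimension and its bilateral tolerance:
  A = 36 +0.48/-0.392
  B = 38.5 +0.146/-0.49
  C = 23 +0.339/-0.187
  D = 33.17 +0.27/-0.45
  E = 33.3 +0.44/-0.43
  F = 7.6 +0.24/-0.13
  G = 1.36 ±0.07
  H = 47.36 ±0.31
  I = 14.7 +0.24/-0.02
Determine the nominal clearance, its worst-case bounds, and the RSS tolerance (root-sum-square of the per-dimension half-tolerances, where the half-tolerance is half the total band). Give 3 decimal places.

nominal=46.790 wc=[44.315,49.329] rss=0.912

Stack each dimension's contribution:
  +A: nom +36.000 → Σnom=36.000; wc +0.480/-0.392 → slack +0.480/-0.392; half-tol=0.436, Σhalf²=0.190096
  -B: nom -38.500 → Σnom=-2.500; wc +0.490/-0.146 → slack +0.970/-0.538; half-tol=0.318, Σhalf²=0.291220
  +C: nom +23.000 → Σnom=20.500; wc +0.339/-0.187 → slack +1.309/-0.725; half-tol=0.263, Σhalf²=0.360389
  +D: nom +33.170 → Σnom=53.670; wc +0.270/-0.450 → slack +1.579/-1.175; half-tol=0.360, Σhalf²=0.489989
  -E: nom -33.300 → Σnom=20.370; wc +0.430/-0.440 → slack +2.009/-1.615; half-tol=0.435, Σhalf²=0.679214
  -F: nom -7.600 → Σnom=12.770; wc +0.130/-0.240 → slack +2.139/-1.855; half-tol=0.185, Σhalf²=0.713439
  +G: nom +1.360 → Σnom=14.130; wc +0.070/-0.070 → slack +2.209/-1.925; half-tol=0.070, Σhalf²=0.718339
  +H: nom +47.360 → Σnom=61.490; wc +0.310/-0.310 → slack +2.519/-2.235; half-tol=0.310, Σhalf²=0.814439
  -I: nom -14.700 → Σnom=46.790; wc +0.020/-0.240 → slack +2.539/-2.475; half-tol=0.130, Σhalf²=0.831339
Nominal = 46.790. Worst-case = [46.790 - 2.475, 46.790 + 2.539] = [44.315, 49.329]. RSS = √0.831339 = 0.912.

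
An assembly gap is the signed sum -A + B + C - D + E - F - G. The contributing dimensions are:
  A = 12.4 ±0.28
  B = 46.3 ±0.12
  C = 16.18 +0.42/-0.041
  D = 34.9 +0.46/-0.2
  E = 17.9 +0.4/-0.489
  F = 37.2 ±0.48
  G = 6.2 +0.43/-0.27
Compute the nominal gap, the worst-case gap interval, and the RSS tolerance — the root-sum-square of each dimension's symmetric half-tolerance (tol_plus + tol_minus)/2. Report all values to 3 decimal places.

nominal=-10.320 wc=[-12.620,-8.150] rss=0.897

Stack each dimension's contribution:
  -A: nom -12.400 → Σnom=-12.400; wc +0.280/-0.280 → slack +0.280/-0.280; half-tol=0.280, Σhalf²=0.078400
  +B: nom +46.300 → Σnom=33.900; wc +0.120/-0.120 → slack +0.400/-0.400; half-tol=0.120, Σhalf²=0.092800
  +C: nom +16.180 → Σnom=50.080; wc +0.420/-0.041 → slack +0.820/-0.441; half-tol=0.230, Σhalf²=0.145930
  -D: nom -34.900 → Σnom=15.180; wc +0.200/-0.460 → slack +1.020/-0.901; half-tol=0.330, Σhalf²=0.254830
  +E: nom +17.900 → Σnom=33.080; wc +0.400/-0.489 → slack +1.420/-1.390; half-tol=0.445, Σhalf²=0.452410
  -F: nom -37.200 → Σnom=-4.120; wc +0.480/-0.480 → slack +1.900/-1.870; half-tol=0.480, Σhalf²=0.682810
  -G: nom -6.200 → Σnom=-10.320; wc +0.270/-0.430 → slack +2.170/-2.300; half-tol=0.350, Σhalf²=0.805310
Nominal = -10.320. Worst-case = [-10.320 - 2.300, -10.320 + 2.170] = [-12.620, -8.150]. RSS = √0.805310 = 0.897.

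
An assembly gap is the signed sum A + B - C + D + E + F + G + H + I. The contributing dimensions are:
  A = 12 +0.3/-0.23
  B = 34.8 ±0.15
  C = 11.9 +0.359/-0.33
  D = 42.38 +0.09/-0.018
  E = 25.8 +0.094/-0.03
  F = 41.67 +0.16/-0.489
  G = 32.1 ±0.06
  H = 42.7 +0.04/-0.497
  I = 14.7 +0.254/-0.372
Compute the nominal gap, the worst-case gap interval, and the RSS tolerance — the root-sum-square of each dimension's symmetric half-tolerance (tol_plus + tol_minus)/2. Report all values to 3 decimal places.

Stack each dimension's contribution:
  +A: nom +12.000 → Σnom=12.000; wc +0.300/-0.230 → slack +0.300/-0.230; half-tol=0.265, Σhalf²=0.070225
  +B: nom +34.800 → Σnom=46.800; wc +0.150/-0.150 → slack +0.450/-0.380; half-tol=0.150, Σhalf²=0.092725
  -C: nom -11.900 → Σnom=34.900; wc +0.330/-0.359 → slack +0.780/-0.739; half-tol=0.345, Σhalf²=0.211405
  +D: nom +42.380 → Σnom=77.280; wc +0.090/-0.018 → slack +0.870/-0.757; half-tol=0.054, Σhalf²=0.214321
  +E: nom +25.800 → Σnom=103.080; wc +0.094/-0.030 → slack +0.964/-0.787; half-tol=0.062, Σhalf²=0.218165
  +F: nom +41.670 → Σnom=144.750; wc +0.160/-0.489 → slack +1.124/-1.276; half-tol=0.325, Σhalf²=0.323466
  +G: nom +32.100 → Σnom=176.850; wc +0.060/-0.060 → slack +1.184/-1.336; half-tol=0.060, Σhalf²=0.327066
  +H: nom +42.700 → Σnom=219.550; wc +0.040/-0.497 → slack +1.224/-1.833; half-tol=0.269, Σhalf²=0.399158
  +I: nom +14.700 → Σnom=234.250; wc +0.254/-0.372 → slack +1.478/-2.205; half-tol=0.313, Σhalf²=0.497127
Nominal = 234.250. Worst-case = [234.250 - 2.205, 234.250 + 1.478] = [232.045, 235.728]. RSS = √0.497127 = 0.705.

nominal=234.250 wc=[232.045,235.728] rss=0.705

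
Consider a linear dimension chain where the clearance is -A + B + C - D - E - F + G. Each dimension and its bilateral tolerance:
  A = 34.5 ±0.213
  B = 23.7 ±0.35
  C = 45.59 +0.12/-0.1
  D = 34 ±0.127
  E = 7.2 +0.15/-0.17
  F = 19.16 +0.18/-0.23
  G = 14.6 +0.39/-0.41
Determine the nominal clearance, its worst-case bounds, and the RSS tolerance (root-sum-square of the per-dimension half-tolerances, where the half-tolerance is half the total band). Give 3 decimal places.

Stack each dimension's contribution:
  -A: nom -34.500 → Σnom=-34.500; wc +0.213/-0.213 → slack +0.213/-0.213; half-tol=0.213, Σhalf²=0.045369
  +B: nom +23.700 → Σnom=-10.800; wc +0.350/-0.350 → slack +0.563/-0.563; half-tol=0.350, Σhalf²=0.167869
  +C: nom +45.590 → Σnom=34.790; wc +0.120/-0.100 → slack +0.683/-0.663; half-tol=0.110, Σhalf²=0.179969
  -D: nom -34.000 → Σnom=0.790; wc +0.127/-0.127 → slack +0.810/-0.790; half-tol=0.127, Σhalf²=0.196098
  -E: nom -7.200 → Σnom=-6.410; wc +0.170/-0.150 → slack +0.980/-0.940; half-tol=0.160, Σhalf²=0.221698
  -F: nom -19.160 → Σnom=-25.570; wc +0.230/-0.180 → slack +1.210/-1.120; half-tol=0.205, Σhalf²=0.263723
  +G: nom +14.600 → Σnom=-10.970; wc +0.390/-0.410 → slack +1.600/-1.530; half-tol=0.400, Σhalf²=0.423723
Nominal = -10.970. Worst-case = [-10.970 - 1.530, -10.970 + 1.600] = [-12.500, -9.370]. RSS = √0.423723 = 0.651.

nominal=-10.970 wc=[-12.500,-9.370] rss=0.651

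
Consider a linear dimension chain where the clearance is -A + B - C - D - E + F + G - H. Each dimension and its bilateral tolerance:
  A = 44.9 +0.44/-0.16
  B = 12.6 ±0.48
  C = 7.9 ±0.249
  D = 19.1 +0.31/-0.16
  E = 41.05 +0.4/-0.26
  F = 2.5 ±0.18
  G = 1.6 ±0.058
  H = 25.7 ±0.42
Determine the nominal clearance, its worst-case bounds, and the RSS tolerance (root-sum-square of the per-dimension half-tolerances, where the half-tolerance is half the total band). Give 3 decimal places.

nominal=-121.950 wc=[-124.487,-119.983] rss=0.871

Stack each dimension's contribution:
  -A: nom -44.900 → Σnom=-44.900; wc +0.160/-0.440 → slack +0.160/-0.440; half-tol=0.300, Σhalf²=0.090000
  +B: nom +12.600 → Σnom=-32.300; wc +0.480/-0.480 → slack +0.640/-0.920; half-tol=0.480, Σhalf²=0.320400
  -C: nom -7.900 → Σnom=-40.200; wc +0.249/-0.249 → slack +0.889/-1.169; half-tol=0.249, Σhalf²=0.382401
  -D: nom -19.100 → Σnom=-59.300; wc +0.160/-0.310 → slack +1.049/-1.479; half-tol=0.235, Σhalf²=0.437626
  -E: nom -41.050 → Σnom=-100.350; wc +0.260/-0.400 → slack +1.309/-1.879; half-tol=0.330, Σhalf²=0.546526
  +F: nom +2.500 → Σnom=-97.850; wc +0.180/-0.180 → slack +1.489/-2.059; half-tol=0.180, Σhalf²=0.578926
  +G: nom +1.600 → Σnom=-96.250; wc +0.058/-0.058 → slack +1.547/-2.117; half-tol=0.058, Σhalf²=0.582290
  -H: nom -25.700 → Σnom=-121.950; wc +0.420/-0.420 → slack +1.967/-2.537; half-tol=0.420, Σhalf²=0.758690
Nominal = -121.950. Worst-case = [-121.950 - 2.537, -121.950 + 1.967] = [-124.487, -119.983]. RSS = √0.758690 = 0.871.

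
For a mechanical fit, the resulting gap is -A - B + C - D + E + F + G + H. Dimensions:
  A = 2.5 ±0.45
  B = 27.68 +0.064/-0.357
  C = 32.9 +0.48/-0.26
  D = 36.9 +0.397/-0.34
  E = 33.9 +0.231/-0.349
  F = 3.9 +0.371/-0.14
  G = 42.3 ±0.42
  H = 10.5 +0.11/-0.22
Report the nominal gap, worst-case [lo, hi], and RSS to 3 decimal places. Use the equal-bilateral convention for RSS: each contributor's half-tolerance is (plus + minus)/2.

Stack each dimension's contribution:
  -A: nom -2.500 → Σnom=-2.500; wc +0.450/-0.450 → slack +0.450/-0.450; half-tol=0.450, Σhalf²=0.202500
  -B: nom -27.680 → Σnom=-30.180; wc +0.357/-0.064 → slack +0.807/-0.514; half-tol=0.210, Σhalf²=0.246810
  +C: nom +32.900 → Σnom=2.720; wc +0.480/-0.260 → slack +1.287/-0.774; half-tol=0.370, Σhalf²=0.383710
  -D: nom -36.900 → Σnom=-34.180; wc +0.340/-0.397 → slack +1.627/-1.171; half-tol=0.369, Σhalf²=0.519503
  +E: nom +33.900 → Σnom=-0.280; wc +0.231/-0.349 → slack +1.858/-1.520; half-tol=0.290, Σhalf²=0.603603
  +F: nom +3.900 → Σnom=3.620; wc +0.371/-0.140 → slack +2.229/-1.660; half-tol=0.256, Σhalf²=0.668883
  +G: nom +42.300 → Σnom=45.920; wc +0.420/-0.420 → slack +2.649/-2.080; half-tol=0.420, Σhalf²=0.845283
  +H: nom +10.500 → Σnom=56.420; wc +0.110/-0.220 → slack +2.759/-2.300; half-tol=0.165, Σhalf²=0.872508
Nominal = 56.420. Worst-case = [56.420 - 2.300, 56.420 + 2.759] = [54.120, 59.179]. RSS = √0.872508 = 0.934.

nominal=56.420 wc=[54.120,59.179] rss=0.934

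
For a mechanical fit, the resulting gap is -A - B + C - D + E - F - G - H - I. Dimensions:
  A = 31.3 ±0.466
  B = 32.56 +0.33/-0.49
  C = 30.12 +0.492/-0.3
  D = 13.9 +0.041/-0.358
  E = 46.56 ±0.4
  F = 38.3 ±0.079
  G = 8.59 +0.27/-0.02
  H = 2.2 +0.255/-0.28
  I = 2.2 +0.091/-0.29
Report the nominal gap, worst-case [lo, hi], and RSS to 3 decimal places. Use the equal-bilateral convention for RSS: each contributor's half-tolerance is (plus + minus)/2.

Stack each dimension's contribution:
  -A: nom -31.300 → Σnom=-31.300; wc +0.466/-0.466 → slack +0.466/-0.466; half-tol=0.466, Σhalf²=0.217156
  -B: nom -32.560 → Σnom=-63.860; wc +0.490/-0.330 → slack +0.956/-0.796; half-tol=0.410, Σhalf²=0.385256
  +C: nom +30.120 → Σnom=-33.740; wc +0.492/-0.300 → slack +1.448/-1.096; half-tol=0.396, Σhalf²=0.542072
  -D: nom -13.900 → Σnom=-47.640; wc +0.358/-0.041 → slack +1.806/-1.137; half-tol=0.199, Σhalf²=0.581872
  +E: nom +46.560 → Σnom=-1.080; wc +0.400/-0.400 → slack +2.206/-1.537; half-tol=0.400, Σhalf²=0.741872
  -F: nom -38.300 → Σnom=-39.380; wc +0.079/-0.079 → slack +2.285/-1.616; half-tol=0.079, Σhalf²=0.748113
  -G: nom -8.590 → Σnom=-47.970; wc +0.020/-0.270 → slack +2.305/-1.886; half-tol=0.145, Σhalf²=0.769138
  -H: nom -2.200 → Σnom=-50.170; wc +0.280/-0.255 → slack +2.585/-2.141; half-tol=0.268, Σhalf²=0.840695
  -I: nom -2.200 → Σnom=-52.370; wc +0.290/-0.091 → slack +2.875/-2.232; half-tol=0.191, Σhalf²=0.876985
Nominal = -52.370. Worst-case = [-52.370 - 2.232, -52.370 + 2.875] = [-54.602, -49.495]. RSS = √0.876985 = 0.936.

nominal=-52.370 wc=[-54.602,-49.495] rss=0.936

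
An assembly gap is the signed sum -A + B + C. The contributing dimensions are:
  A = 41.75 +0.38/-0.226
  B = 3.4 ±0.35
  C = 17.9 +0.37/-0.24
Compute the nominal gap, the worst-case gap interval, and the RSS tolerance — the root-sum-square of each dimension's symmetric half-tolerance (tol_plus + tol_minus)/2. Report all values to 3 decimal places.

Stack each dimension's contribution:
  -A: nom -41.750 → Σnom=-41.750; wc +0.226/-0.380 → slack +0.226/-0.380; half-tol=0.303, Σhalf²=0.091809
  +B: nom +3.400 → Σnom=-38.350; wc +0.350/-0.350 → slack +0.576/-0.730; half-tol=0.350, Σhalf²=0.214309
  +C: nom +17.900 → Σnom=-20.450; wc +0.370/-0.240 → slack +0.946/-0.970; half-tol=0.305, Σhalf²=0.307334
Nominal = -20.450. Worst-case = [-20.450 - 0.970, -20.450 + 0.946] = [-21.420, -19.504]. RSS = √0.307334 = 0.554.

nominal=-20.450 wc=[-21.420,-19.504] rss=0.554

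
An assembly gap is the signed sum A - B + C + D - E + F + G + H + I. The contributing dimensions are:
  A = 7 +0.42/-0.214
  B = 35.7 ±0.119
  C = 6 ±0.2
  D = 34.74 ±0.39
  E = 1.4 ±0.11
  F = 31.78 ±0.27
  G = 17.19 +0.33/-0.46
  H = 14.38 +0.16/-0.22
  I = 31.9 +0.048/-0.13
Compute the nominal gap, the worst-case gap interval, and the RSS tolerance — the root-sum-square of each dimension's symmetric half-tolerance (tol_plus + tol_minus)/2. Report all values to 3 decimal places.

Stack each dimension's contribution:
  +A: nom +7.000 → Σnom=7.000; wc +0.420/-0.214 → slack +0.420/-0.214; half-tol=0.317, Σhalf²=0.100489
  -B: nom -35.700 → Σnom=-28.700; wc +0.119/-0.119 → slack +0.539/-0.333; half-tol=0.119, Σhalf²=0.114650
  +C: nom +6.000 → Σnom=-22.700; wc +0.200/-0.200 → slack +0.739/-0.533; half-tol=0.200, Σhalf²=0.154650
  +D: nom +34.740 → Σnom=12.040; wc +0.390/-0.390 → slack +1.129/-0.923; half-tol=0.390, Σhalf²=0.306750
  -E: nom -1.400 → Σnom=10.640; wc +0.110/-0.110 → slack +1.239/-1.033; half-tol=0.110, Σhalf²=0.318850
  +F: nom +31.780 → Σnom=42.420; wc +0.270/-0.270 → slack +1.509/-1.303; half-tol=0.270, Σhalf²=0.391750
  +G: nom +17.190 → Σnom=59.610; wc +0.330/-0.460 → slack +1.839/-1.763; half-tol=0.395, Σhalf²=0.547775
  +H: nom +14.380 → Σnom=73.990; wc +0.160/-0.220 → slack +1.999/-1.983; half-tol=0.190, Σhalf²=0.583875
  +I: nom +31.900 → Σnom=105.890; wc +0.048/-0.130 → slack +2.047/-2.113; half-tol=0.089, Σhalf²=0.591796
Nominal = 105.890. Worst-case = [105.890 - 2.113, 105.890 + 2.047] = [103.777, 107.937]. RSS = √0.591796 = 0.769.

nominal=105.890 wc=[103.777,107.937] rss=0.769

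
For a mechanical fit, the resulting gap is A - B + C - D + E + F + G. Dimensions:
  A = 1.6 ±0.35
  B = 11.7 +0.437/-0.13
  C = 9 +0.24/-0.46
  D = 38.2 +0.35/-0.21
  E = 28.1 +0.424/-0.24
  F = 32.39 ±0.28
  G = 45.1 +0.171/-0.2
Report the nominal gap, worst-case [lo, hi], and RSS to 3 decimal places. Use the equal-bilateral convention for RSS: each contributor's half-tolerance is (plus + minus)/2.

Stack each dimension's contribution:
  +A: nom +1.600 → Σnom=1.600; wc +0.350/-0.350 → slack +0.350/-0.350; half-tol=0.350, Σhalf²=0.122500
  -B: nom -11.700 → Σnom=-10.100; wc +0.130/-0.437 → slack +0.480/-0.787; half-tol=0.283, Σhalf²=0.202872
  +C: nom +9.000 → Σnom=-1.100; wc +0.240/-0.460 → slack +0.720/-1.247; half-tol=0.350, Σhalf²=0.325372
  -D: nom -38.200 → Σnom=-39.300; wc +0.210/-0.350 → slack +0.930/-1.597; half-tol=0.280, Σhalf²=0.403772
  +E: nom +28.100 → Σnom=-11.200; wc +0.424/-0.240 → slack +1.354/-1.837; half-tol=0.332, Σhalf²=0.513996
  +F: nom +32.390 → Σnom=21.190; wc +0.280/-0.280 → slack +1.634/-2.117; half-tol=0.280, Σhalf²=0.592396
  +G: nom +45.100 → Σnom=66.290; wc +0.171/-0.200 → slack +1.805/-2.317; half-tol=0.185, Σhalf²=0.626806
Nominal = 66.290. Worst-case = [66.290 - 2.317, 66.290 + 1.805] = [63.973, 68.095]. RSS = √0.626806 = 0.792.

nominal=66.290 wc=[63.973,68.095] rss=0.792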